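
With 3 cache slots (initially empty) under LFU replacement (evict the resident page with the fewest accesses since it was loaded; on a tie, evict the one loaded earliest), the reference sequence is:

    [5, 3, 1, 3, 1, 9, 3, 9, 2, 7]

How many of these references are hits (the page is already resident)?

4

5 → fault, frames [5]
3 → fault, frames [5, 3]
1 → fault, frames [5, 3, 1]
3 → hit
1 → hit
9 → fault, evict 5, frames [3, 1, 9]
3 → hit
9 → hit
2 → fault, evict 1, frames [3, 9, 2]
7 → fault, evict 2, frames [3, 9, 7]
Hits: 4.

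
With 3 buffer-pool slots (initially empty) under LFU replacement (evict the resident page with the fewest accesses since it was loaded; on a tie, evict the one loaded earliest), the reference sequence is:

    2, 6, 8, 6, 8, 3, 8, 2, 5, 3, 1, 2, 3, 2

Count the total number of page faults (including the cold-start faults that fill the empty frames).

11

2: fault, frames {2}
6: fault, frames {2,6}
8: fault, frames {2,6,8}
6: hit
8: hit
3: fault, evict 2, frames {6,8,3}
8: hit
2: fault, evict 3, frames {6,8,2}
5: fault, evict 2, frames {6,8,5}
3: fault, evict 5, frames {6,8,3}
1: fault, evict 3, frames {6,8,1}
2: fault, evict 1, frames {6,8,2}
3: fault, evict 2, frames {6,8,3}
2: fault, evict 3, frames {6,8,2}
Page faults: 11.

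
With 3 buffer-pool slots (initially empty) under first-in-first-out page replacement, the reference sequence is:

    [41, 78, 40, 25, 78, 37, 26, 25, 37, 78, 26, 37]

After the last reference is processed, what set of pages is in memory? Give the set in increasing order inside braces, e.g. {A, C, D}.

41 -> fault, frames (41)
78 -> fault, frames (41 78)
40 -> fault, frames (41 78 40)
25 -> fault, evict 41, frames (78 40 25)
78 -> hit
37 -> fault, evict 78, frames (40 25 37)
26 -> fault, evict 40, frames (25 37 26)
25 -> hit
37 -> hit
78 -> fault, evict 25, frames (37 26 78)
26 -> hit
37 -> hit

{26, 37, 78}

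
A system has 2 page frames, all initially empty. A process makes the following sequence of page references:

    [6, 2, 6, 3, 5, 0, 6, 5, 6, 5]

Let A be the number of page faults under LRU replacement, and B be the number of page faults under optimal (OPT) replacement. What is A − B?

Under LRU: F F . F F F F F . . → 7 faults.
Under OPT: F F . F F F . F . . → 6 faults.
A − B = 7 − 6 = 1.

1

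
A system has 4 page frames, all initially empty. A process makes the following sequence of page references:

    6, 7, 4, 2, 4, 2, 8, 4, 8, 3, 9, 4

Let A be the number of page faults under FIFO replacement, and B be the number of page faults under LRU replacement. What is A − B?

Under FIFO: F F F F . . F . . F F F → 8 faults.
Under LRU: F F F F . . F . . F F . → 7 faults.
A − B = 8 − 7 = 1.

1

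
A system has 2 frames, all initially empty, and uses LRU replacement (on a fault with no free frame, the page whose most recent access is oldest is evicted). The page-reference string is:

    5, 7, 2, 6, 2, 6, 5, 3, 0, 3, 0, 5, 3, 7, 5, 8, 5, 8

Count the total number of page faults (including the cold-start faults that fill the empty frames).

5 → miss, frames {5}
7 → miss, frames {5,7}
2 → miss, evict 5, frames {7,2}
6 → miss, evict 7, frames {2,6}
2 → hit
6 → hit
5 → miss, evict 2, frames {6,5}
3 → miss, evict 6, frames {5,3}
0 → miss, evict 5, frames {3,0}
3 → hit
0 → hit
5 → miss, evict 3, frames {0,5}
3 → miss, evict 0, frames {5,3}
7 → miss, evict 5, frames {3,7}
5 → miss, evict 3, frames {7,5}
8 → miss, evict 7, frames {5,8}
5 → hit
8 → hit
Page faults: 12.

12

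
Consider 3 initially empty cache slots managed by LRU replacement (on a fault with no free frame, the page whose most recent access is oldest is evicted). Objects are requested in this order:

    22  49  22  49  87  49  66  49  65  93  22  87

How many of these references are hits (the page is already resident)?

22 -> miss, frames (22)
49 -> miss, frames (22 49)
22 -> hit
49 -> hit
87 -> miss, frames (22 49 87)
49 -> hit
66 -> miss, evict 22, frames (87 49 66)
49 -> hit
65 -> miss, evict 87, frames (66 49 65)
93 -> miss, evict 66, frames (49 65 93)
22 -> miss, evict 49, frames (65 93 22)
87 -> miss, evict 65, frames (93 22 87)
Hits: 4.

4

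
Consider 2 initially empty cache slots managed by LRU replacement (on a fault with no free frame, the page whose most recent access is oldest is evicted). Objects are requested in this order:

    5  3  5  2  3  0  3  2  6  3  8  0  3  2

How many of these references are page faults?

12

5 -> fault, frames {5}
3 -> fault, frames {5,3}
5 -> hit
2 -> fault, evict 3, frames {5,2}
3 -> fault, evict 5, frames {2,3}
0 -> fault, evict 2, frames {3,0}
3 -> hit
2 -> fault, evict 0, frames {3,2}
6 -> fault, evict 3, frames {2,6}
3 -> fault, evict 2, frames {6,3}
8 -> fault, evict 6, frames {3,8}
0 -> fault, evict 3, frames {8,0}
3 -> fault, evict 8, frames {0,3}
2 -> fault, evict 0, frames {3,2}
Page faults: 12.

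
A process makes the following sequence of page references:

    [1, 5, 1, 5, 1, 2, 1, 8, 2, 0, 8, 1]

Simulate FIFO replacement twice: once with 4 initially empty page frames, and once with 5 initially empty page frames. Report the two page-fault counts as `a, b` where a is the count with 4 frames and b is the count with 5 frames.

6, 5

4 frames: F F . . . F . F . F . F → 6 faults.
5 frames: F F . . . F . F . F . . → 5 faults.
5 < 6: adding a frame reduced faults, as is typical.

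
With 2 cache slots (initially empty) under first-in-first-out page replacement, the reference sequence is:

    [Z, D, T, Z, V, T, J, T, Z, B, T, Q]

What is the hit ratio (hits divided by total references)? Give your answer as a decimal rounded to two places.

Z → miss, frames [Z]
D → miss, frames [Z, D]
T → miss, evict Z, frames [D, T]
Z → miss, evict D, frames [T, Z]
V → miss, evict T, frames [Z, V]
T → miss, evict Z, frames [V, T]
J → miss, evict V, frames [T, J]
T → hit
Z → miss, evict T, frames [J, Z]
B → miss, evict J, frames [Z, B]
T → miss, evict Z, frames [B, T]
Q → miss, evict B, frames [T, Q]
Hits: 1 of 12 references → 1/12 = 0.0833.

0.08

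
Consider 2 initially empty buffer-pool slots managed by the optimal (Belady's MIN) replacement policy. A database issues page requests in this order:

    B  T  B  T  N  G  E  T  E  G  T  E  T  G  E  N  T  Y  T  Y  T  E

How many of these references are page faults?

B -> miss, frames [B]
T -> miss, frames [B, T]
B -> hit
T -> hit
N -> miss, evict B, frames [T, N]
G -> miss, evict N, frames [T, G]
E -> miss, evict G, frames [T, E]
T -> hit
E -> hit
G -> miss, evict E, frames [T, G]
T -> hit
E -> miss, evict G, frames [T, E]
T -> hit
G -> miss, evict T, frames [E, G]
E -> hit
N -> miss, evict G, frames [E, N]
T -> miss, evict N, frames [E, T]
Y -> miss, evict E, frames [T, Y]
T -> hit
Y -> hit
T -> hit
E -> miss, evict Y, frames [T, E]
Page faults: 12.

12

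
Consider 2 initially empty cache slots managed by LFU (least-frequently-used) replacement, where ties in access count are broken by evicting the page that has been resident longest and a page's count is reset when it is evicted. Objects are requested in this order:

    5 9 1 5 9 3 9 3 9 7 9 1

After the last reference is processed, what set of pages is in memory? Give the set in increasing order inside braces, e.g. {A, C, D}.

5 -> miss, frames {5}
9 -> miss, frames {5,9}
1 -> miss, evict 5, frames {9,1}
5 -> miss, evict 9, frames {1,5}
9 -> miss, evict 1, frames {5,9}
3 -> miss, evict 5, frames {9,3}
9 -> hit
3 -> hit
9 -> hit
7 -> miss, evict 3, frames {9,7}
9 -> hit
1 -> miss, evict 7, frames {9,1}

{1, 9}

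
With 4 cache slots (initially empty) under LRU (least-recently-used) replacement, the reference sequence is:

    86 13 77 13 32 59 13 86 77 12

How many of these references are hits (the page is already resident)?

86 → miss, frames [86]
13 → miss, frames [86, 13]
77 → miss, frames [86, 13, 77]
13 → hit
32 → miss, frames [86, 77, 13, 32]
59 → miss, evict 86, frames [77, 13, 32, 59]
13 → hit
86 → miss, evict 77, frames [32, 59, 13, 86]
77 → miss, evict 32, frames [59, 13, 86, 77]
12 → miss, evict 59, frames [13, 86, 77, 12]
Hits: 2.

2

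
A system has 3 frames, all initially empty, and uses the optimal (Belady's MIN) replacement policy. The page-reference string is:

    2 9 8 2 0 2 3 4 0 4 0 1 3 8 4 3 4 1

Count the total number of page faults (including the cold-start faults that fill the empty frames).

2 → fault, frames [2]
9 → fault, frames [2, 9]
8 → fault, frames [2, 9, 8]
2 → hit
0 → fault, evict 9, frames [2, 8, 0]
2 → hit
3 → fault, evict 2, frames [8, 0, 3]
4 → fault, evict 8, frames [0, 3, 4]
0 → hit
4 → hit
0 → hit
1 → fault, evict 0, frames [3, 4, 1]
3 → hit
8 → fault, evict 1, frames [3, 4, 8]
4 → hit
3 → hit
4 → hit
1 → fault, evict 8, frames [3, 4, 1]
Page faults: 9.

9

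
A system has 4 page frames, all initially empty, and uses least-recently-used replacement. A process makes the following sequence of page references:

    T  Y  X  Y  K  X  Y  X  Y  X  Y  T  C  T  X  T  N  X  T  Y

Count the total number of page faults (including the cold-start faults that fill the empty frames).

7

T: fault, frames [T]
Y: fault, frames [T, Y]
X: fault, frames [T, Y, X]
Y: hit
K: fault, frames [T, X, Y, K]
X: hit
Y: hit
X: hit
Y: hit
X: hit
Y: hit
T: hit
C: fault, evict K, frames [X, Y, T, C]
T: hit
X: hit
T: hit
N: fault, evict Y, frames [C, X, T, N]
X: hit
T: hit
Y: fault, evict C, frames [N, X, T, Y]
Page faults: 7.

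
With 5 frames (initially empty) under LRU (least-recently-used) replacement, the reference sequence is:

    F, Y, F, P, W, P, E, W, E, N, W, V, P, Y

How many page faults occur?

8

F -> miss, frames [F]
Y -> miss, frames [F, Y]
F -> hit
P -> miss, frames [Y, F, P]
W -> miss, frames [Y, F, P, W]
P -> hit
E -> miss, frames [Y, F, W, P, E]
W -> hit
E -> hit
N -> miss, evict Y, frames [F, P, W, E, N]
W -> hit
V -> miss, evict F, frames [P, E, N, W, V]
P -> hit
Y -> miss, evict E, frames [N, W, V, P, Y]
Page faults: 8.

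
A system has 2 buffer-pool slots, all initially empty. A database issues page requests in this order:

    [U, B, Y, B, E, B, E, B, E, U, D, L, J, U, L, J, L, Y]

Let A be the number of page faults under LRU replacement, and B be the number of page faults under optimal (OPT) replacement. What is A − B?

2

Under LRU: F F F . F . . . . F F F F F F F . F → 12 faults.
Under OPT: F F F . F . . . . F F F F . F . . F → 10 faults.
A − B = 12 − 10 = 2.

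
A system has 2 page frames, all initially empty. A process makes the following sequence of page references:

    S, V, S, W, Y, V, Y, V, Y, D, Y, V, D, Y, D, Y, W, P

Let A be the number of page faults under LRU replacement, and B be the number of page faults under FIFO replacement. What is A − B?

-1

Under LRU: F F . F F F . . . F . F F F . . F F → 11 faults.
Under FIFO: F F . F F F . . . F F F F F . . F F → 12 faults.
A − B = 11 − 12 = -1.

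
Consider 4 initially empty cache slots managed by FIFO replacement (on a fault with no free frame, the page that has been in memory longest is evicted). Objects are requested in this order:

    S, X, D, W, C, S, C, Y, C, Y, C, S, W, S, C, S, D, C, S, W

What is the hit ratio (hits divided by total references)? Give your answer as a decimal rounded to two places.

S: fault, frames (S)
X: fault, frames (S X)
D: fault, frames (S X D)
W: fault, frames (S X D W)
C: fault, evict S, frames (X D W C)
S: fault, evict X, frames (D W C S)
C: hit
Y: fault, evict D, frames (W C S Y)
C: hit
Y: hit
C: hit
S: hit
W: hit
S: hit
C: hit
S: hit
D: fault, evict W, frames (C S Y D)
C: hit
S: hit
W: fault, evict C, frames (S Y D W)
Hits: 11 of 20 references → 11/20 = 0.5500.

0.55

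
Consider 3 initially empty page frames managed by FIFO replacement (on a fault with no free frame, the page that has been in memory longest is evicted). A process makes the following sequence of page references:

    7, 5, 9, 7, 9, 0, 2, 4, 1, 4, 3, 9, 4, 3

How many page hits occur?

7 → miss, frames {7}
5 → miss, frames {7,5}
9 → miss, frames {7,5,9}
7 → hit
9 → hit
0 → miss, evict 7, frames {5,9,0}
2 → miss, evict 5, frames {9,0,2}
4 → miss, evict 9, frames {0,2,4}
1 → miss, evict 0, frames {2,4,1}
4 → hit
3 → miss, evict 2, frames {4,1,3}
9 → miss, evict 4, frames {1,3,9}
4 → miss, evict 1, frames {3,9,4}
3 → hit
Hits: 4.

4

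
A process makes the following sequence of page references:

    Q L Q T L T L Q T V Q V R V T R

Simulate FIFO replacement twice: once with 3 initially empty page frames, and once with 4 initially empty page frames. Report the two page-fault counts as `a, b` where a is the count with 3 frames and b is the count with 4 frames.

3 frames: F F . F . . . . . F F . F . F . → 7 faults.
4 frames: F F . F . . . . . F . . F . . . → 5 faults.
5 < 7: adding a frame reduced faults, as is typical.

7, 5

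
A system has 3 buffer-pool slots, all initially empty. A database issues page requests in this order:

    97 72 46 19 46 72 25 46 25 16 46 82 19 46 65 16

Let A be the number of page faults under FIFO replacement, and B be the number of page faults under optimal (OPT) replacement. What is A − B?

2

Under FIFO: F F F F . . F . . F F F F . F F → 11 faults.
Under OPT: F F F F . . F . . F . F . . F F → 9 faults.
A − B = 11 − 9 = 2.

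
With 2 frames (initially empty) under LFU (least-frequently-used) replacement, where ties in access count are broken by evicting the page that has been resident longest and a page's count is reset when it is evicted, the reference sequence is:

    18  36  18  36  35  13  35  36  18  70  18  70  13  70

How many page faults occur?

11

18: fault, frames [18]
36: fault, frames [18, 36]
18: hit
36: hit
35: fault, evict 18, frames [36, 35]
13: fault, evict 35, frames [36, 13]
35: fault, evict 13, frames [36, 35]
36: hit
18: fault, evict 35, frames [36, 18]
70: fault, evict 18, frames [36, 70]
18: fault, evict 70, frames [36, 18]
70: fault, evict 18, frames [36, 70]
13: fault, evict 70, frames [36, 13]
70: fault, evict 13, frames [36, 70]
Page faults: 11.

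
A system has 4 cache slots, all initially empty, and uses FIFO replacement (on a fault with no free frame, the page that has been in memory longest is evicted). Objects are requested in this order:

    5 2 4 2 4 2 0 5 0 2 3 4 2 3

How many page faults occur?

5 → miss, frames {5}
2 → miss, frames {5,2}
4 → miss, frames {5,2,4}
2 → hit
4 → hit
2 → hit
0 → miss, frames {5,2,4,0}
5 → hit
0 → hit
2 → hit
3 → miss, evict 5, frames {2,4,0,3}
4 → hit
2 → hit
3 → hit
Page faults: 5.

5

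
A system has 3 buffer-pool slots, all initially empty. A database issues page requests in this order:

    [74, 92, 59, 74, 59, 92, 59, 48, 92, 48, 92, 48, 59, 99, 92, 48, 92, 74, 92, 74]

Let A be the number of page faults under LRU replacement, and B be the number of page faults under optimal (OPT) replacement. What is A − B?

2

Under LRU: F F F . . . . F . . . . . F F F . F . . → 8 faults.
Under OPT: F F F . . . . F . . . . . F . . . F . . → 6 faults.
A − B = 8 − 6 = 2.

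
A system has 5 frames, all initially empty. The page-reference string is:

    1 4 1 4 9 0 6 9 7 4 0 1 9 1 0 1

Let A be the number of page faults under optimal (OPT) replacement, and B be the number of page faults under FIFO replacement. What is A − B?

-1

Under OPT: F F . . F F F . F . . . . . . . → 6 faults.
Under FIFO: F F . . F F F . F . . F . . . . → 7 faults.
A − B = 6 − 7 = -1.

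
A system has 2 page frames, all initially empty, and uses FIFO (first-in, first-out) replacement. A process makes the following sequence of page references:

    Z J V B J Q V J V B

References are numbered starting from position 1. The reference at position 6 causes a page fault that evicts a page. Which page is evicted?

pos 1: Z: fault, frames [Z]
pos 2: J: fault, frames [Z, J]
pos 3: V: fault, evict Z, frames [J, V]
pos 4: B: fault, evict J, frames [V, B]
pos 5: J: fault, evict V, frames [B, J]
pos 6: Q: fault, evict B, frames [J, Q]
At position 6, page B is evicted.

B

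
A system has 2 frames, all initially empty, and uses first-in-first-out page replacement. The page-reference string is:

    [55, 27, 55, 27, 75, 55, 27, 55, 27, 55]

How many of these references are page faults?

55 → fault, frames [55]
27 → fault, frames [55, 27]
55 → hit
27 → hit
75 → fault, evict 55, frames [27, 75]
55 → fault, evict 27, frames [75, 55]
27 → fault, evict 75, frames [55, 27]
55 → hit
27 → hit
55 → hit
Page faults: 5.

5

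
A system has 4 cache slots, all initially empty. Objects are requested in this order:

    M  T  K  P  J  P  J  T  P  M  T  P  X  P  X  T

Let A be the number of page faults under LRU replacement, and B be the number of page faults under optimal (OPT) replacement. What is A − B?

Under LRU: F F F F F . . . . F . . F . . . → 7 faults.
Under OPT: F F F F F . . . . . . . F . . . → 6 faults.
A − B = 7 − 6 = 1.

1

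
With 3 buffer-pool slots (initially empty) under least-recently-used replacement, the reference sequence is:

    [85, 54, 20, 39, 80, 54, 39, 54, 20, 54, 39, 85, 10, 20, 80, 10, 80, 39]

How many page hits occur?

6

85: fault, frames [85]
54: fault, frames [85, 54]
20: fault, frames [85, 54, 20]
39: fault, evict 85, frames [54, 20, 39]
80: fault, evict 54, frames [20, 39, 80]
54: fault, evict 20, frames [39, 80, 54]
39: hit
54: hit
20: fault, evict 80, frames [39, 54, 20]
54: hit
39: hit
85: fault, evict 20, frames [54, 39, 85]
10: fault, evict 54, frames [39, 85, 10]
20: fault, evict 39, frames [85, 10, 20]
80: fault, evict 85, frames [10, 20, 80]
10: hit
80: hit
39: fault, evict 20, frames [10, 80, 39]
Hits: 6.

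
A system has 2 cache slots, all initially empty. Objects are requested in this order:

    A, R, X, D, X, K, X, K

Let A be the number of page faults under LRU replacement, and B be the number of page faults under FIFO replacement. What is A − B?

Under LRU: F F F F . F . . → 5 faults.
Under FIFO: F F F F . F F . → 6 faults.
A − B = 5 − 6 = -1.

-1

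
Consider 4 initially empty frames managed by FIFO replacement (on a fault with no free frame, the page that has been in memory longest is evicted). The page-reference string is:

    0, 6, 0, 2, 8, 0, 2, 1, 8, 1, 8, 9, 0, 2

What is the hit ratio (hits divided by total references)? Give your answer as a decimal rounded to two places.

0 → fault, frames (0)
6 → fault, frames (0 6)
0 → hit
2 → fault, frames (0 6 2)
8 → fault, frames (0 6 2 8)
0 → hit
2 → hit
1 → fault, evict 0, frames (6 2 8 1)
8 → hit
1 → hit
8 → hit
9 → fault, evict 6, frames (2 8 1 9)
0 → fault, evict 2, frames (8 1 9 0)
2 → fault, evict 8, frames (1 9 0 2)
Hits: 6 of 14 references → 6/14 = 0.4286.

0.43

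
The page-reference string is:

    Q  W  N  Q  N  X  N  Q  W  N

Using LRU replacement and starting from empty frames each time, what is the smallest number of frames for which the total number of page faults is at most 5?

3

f=1: 10 faults
f=2: 8 faults
f=3: 5 faults
f=4: 4 faults
Smallest f with faults ≤ 5 is 3.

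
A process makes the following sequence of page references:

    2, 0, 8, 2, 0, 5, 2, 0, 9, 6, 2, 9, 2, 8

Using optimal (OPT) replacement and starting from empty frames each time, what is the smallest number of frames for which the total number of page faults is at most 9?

f=1: 14 faults
f=2: 10 faults
f=3: 7 faults
f=4: 6 faults
f=5: 6 faults
f=6: 6 faults
Smallest f with faults ≤ 9 is 3.

3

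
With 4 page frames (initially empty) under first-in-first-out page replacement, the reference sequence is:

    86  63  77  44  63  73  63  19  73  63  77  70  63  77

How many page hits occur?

86: fault, frames (86)
63: fault, frames (86 63)
77: fault, frames (86 63 77)
44: fault, frames (86 63 77 44)
63: hit
73: fault, evict 86, frames (63 77 44 73)
63: hit
19: fault, evict 63, frames (77 44 73 19)
73: hit
63: fault, evict 77, frames (44 73 19 63)
77: fault, evict 44, frames (73 19 63 77)
70: fault, evict 73, frames (19 63 77 70)
63: hit
77: hit
Hits: 5.

5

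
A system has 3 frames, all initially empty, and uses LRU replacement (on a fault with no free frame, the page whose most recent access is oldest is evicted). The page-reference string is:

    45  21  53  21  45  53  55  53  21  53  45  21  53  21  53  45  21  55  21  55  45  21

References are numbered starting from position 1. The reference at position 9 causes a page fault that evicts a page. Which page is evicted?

pos 1: 45 → miss, frames [45]
pos 2: 21 → miss, frames [45, 21]
pos 3: 53 → miss, frames [45, 21, 53]
pos 4: 21 → hit
pos 5: 45 → hit
pos 6: 53 → hit
pos 7: 55 → miss, evict 21, frames [45, 53, 55]
pos 8: 53 → hit
pos 9: 21 → miss, evict 45, frames [55, 53, 21]
At position 9, page 45 is evicted.

45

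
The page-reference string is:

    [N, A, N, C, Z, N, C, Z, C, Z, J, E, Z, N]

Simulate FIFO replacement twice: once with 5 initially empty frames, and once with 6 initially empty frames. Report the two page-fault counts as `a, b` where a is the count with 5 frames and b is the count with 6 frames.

7, 6

5 frames: F F . F F . . . . . F F . F → 7 faults.
6 frames: F F . F F . . . . . F F . . → 6 faults.
6 < 7: adding a frame reduced faults, as is typical.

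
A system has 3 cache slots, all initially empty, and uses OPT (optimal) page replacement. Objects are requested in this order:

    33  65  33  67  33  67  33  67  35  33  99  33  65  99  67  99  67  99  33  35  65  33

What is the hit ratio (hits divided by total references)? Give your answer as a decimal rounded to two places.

33: fault, frames {33}
65: fault, frames {33,65}
33: hit
67: fault, frames {33,65,67}
33: hit
67: hit
33: hit
67: hit
35: fault, evict 67, frames {33,65,35}
33: hit
99: fault, evict 35, frames {33,65,99}
33: hit
65: hit
99: hit
67: fault, evict 65, frames {33,99,67}
99: hit
67: hit
99: hit
33: hit
35: fault, evict 67, frames {33,99,35}
65: fault, evict 35, frames {33,99,65}
33: hit
Hits: 14 of 22 references → 14/22 = 0.6364.

0.64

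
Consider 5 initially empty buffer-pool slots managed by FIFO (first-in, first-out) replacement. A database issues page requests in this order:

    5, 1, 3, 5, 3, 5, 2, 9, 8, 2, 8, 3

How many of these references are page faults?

5 -> miss, frames {5}
1 -> miss, frames {5,1}
3 -> miss, frames {5,1,3}
5 -> hit
3 -> hit
5 -> hit
2 -> miss, frames {5,1,3,2}
9 -> miss, frames {5,1,3,2,9}
8 -> miss, evict 5, frames {1,3,2,9,8}
2 -> hit
8 -> hit
3 -> hit
Page faults: 6.

6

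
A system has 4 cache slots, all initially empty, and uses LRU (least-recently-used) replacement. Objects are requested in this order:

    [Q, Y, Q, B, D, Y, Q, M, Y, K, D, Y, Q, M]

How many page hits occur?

5

Q -> fault, frames [Q]
Y -> fault, frames [Q, Y]
Q -> hit
B -> fault, frames [Y, Q, B]
D -> fault, frames [Y, Q, B, D]
Y -> hit
Q -> hit
M -> fault, evict B, frames [D, Y, Q, M]
Y -> hit
K -> fault, evict D, frames [Q, M, Y, K]
D -> fault, evict Q, frames [M, Y, K, D]
Y -> hit
Q -> fault, evict M, frames [K, D, Y, Q]
M -> fault, evict K, frames [D, Y, Q, M]
Hits: 5.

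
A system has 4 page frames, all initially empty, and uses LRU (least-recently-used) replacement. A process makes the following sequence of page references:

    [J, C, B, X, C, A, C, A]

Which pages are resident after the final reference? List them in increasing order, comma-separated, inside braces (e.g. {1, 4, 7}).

J -> miss, frames (J)
C -> miss, frames (J C)
B -> miss, frames (J C B)
X -> miss, frames (J C B X)
C -> hit
A -> miss, evict J, frames (B X C A)
C -> hit
A -> hit

{A, B, C, X}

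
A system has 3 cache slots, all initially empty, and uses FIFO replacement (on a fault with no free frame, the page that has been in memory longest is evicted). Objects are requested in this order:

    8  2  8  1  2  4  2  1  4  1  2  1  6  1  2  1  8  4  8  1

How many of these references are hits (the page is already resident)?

8 -> miss, frames {8}
2 -> miss, frames {8,2}
8 -> hit
1 -> miss, frames {8,2,1}
2 -> hit
4 -> miss, evict 8, frames {2,1,4}
2 -> hit
1 -> hit
4 -> hit
1 -> hit
2 -> hit
1 -> hit
6 -> miss, evict 2, frames {1,4,6}
1 -> hit
2 -> miss, evict 1, frames {4,6,2}
1 -> miss, evict 4, frames {6,2,1}
8 -> miss, evict 6, frames {2,1,8}
4 -> miss, evict 2, frames {1,8,4}
8 -> hit
1 -> hit
Hits: 11.

11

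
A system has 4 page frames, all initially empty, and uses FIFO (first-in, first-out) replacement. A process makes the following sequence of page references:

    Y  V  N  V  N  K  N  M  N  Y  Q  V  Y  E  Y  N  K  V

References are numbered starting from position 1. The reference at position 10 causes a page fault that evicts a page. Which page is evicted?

V

pos 1: Y: miss, frames {Y}
pos 2: V: miss, frames {Y,V}
pos 3: N: miss, frames {Y,V,N}
pos 4: V: hit
pos 5: N: hit
pos 6: K: miss, frames {Y,V,N,K}
pos 7: N: hit
pos 8: M: miss, evict Y, frames {V,N,K,M}
pos 9: N: hit
pos 10: Y: miss, evict V, frames {N,K,M,Y}
At position 10, page V is evicted.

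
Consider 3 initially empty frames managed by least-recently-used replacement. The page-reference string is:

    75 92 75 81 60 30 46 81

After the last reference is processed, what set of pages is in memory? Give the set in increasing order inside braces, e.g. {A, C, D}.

75 → miss, frames (75)
92 → miss, frames (75 92)
75 → hit
81 → miss, frames (92 75 81)
60 → miss, evict 92, frames (75 81 60)
30 → miss, evict 75, frames (81 60 30)
46 → miss, evict 81, frames (60 30 46)
81 → miss, evict 60, frames (30 46 81)

{30, 46, 81}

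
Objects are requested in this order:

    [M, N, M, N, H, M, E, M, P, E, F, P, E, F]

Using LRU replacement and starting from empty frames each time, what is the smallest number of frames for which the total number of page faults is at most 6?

f=1: 14 faults
f=2: 11 faults
f=3: 6 faults
f=4: 6 faults
f=5: 6 faults
f=6: 6 faults
Smallest f with faults ≤ 6 is 3.

3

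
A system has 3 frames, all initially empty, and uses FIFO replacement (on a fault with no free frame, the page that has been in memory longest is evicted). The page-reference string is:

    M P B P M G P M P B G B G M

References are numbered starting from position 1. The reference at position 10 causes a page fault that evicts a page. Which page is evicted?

pos 1: M -> fault, frames [M]
pos 2: P -> fault, frames [M, P]
pos 3: B -> fault, frames [M, P, B]
pos 4: P -> hit
pos 5: M -> hit
pos 6: G -> fault, evict M, frames [P, B, G]
pos 7: P -> hit
pos 8: M -> fault, evict P, frames [B, G, M]
pos 9: P -> fault, evict B, frames [G, M, P]
pos 10: B -> fault, evict G, frames [M, P, B]
At position 10, page G is evicted.

G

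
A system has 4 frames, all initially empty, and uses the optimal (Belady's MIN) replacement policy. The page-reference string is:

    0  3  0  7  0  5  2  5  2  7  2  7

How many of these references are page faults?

0: miss, frames {0}
3: miss, frames {0,3}
0: hit
7: miss, frames {0,3,7}
0: hit
5: miss, frames {0,3,7,5}
2: miss, evict 3, frames {0,7,5,2}
5: hit
2: hit
7: hit
2: hit
7: hit
Page faults: 5.

5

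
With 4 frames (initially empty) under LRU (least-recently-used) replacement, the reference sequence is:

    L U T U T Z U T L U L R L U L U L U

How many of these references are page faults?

L -> fault, frames (L)
U -> fault, frames (L U)
T -> fault, frames (L U T)
U -> hit
T -> hit
Z -> fault, frames (L U T Z)
U -> hit
T -> hit
L -> hit
U -> hit
L -> hit
R -> fault, evict Z, frames (T U L R)
L -> hit
U -> hit
L -> hit
U -> hit
L -> hit
U -> hit
Page faults: 5.

5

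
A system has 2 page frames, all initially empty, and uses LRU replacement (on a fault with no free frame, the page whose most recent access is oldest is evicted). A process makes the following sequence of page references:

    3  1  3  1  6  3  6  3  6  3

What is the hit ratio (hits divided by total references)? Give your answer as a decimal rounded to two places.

3: miss, frames (3)
1: miss, frames (3 1)
3: hit
1: hit
6: miss, evict 3, frames (1 6)
3: miss, evict 1, frames (6 3)
6: hit
3: hit
6: hit
3: hit
Hits: 6 of 10 references → 6/10 = 0.6000.

0.60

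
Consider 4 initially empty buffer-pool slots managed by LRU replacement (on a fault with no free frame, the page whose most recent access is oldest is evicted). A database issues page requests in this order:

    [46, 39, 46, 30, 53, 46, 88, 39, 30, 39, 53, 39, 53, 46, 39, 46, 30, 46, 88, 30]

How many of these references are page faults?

46 -> miss, frames [46]
39 -> miss, frames [46, 39]
46 -> hit
30 -> miss, frames [39, 46, 30]
53 -> miss, frames [39, 46, 30, 53]
46 -> hit
88 -> miss, evict 39, frames [30, 53, 46, 88]
39 -> miss, evict 30, frames [53, 46, 88, 39]
30 -> miss, evict 53, frames [46, 88, 39, 30]
39 -> hit
53 -> miss, evict 46, frames [88, 30, 39, 53]
39 -> hit
53 -> hit
46 -> miss, evict 88, frames [30, 39, 53, 46]
39 -> hit
46 -> hit
30 -> hit
46 -> hit
88 -> miss, evict 53, frames [39, 30, 46, 88]
30 -> hit
Page faults: 10.

10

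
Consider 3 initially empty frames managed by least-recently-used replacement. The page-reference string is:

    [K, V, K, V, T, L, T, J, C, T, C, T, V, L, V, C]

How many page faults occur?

9

K -> miss, frames (K)
V -> miss, frames (K V)
K -> hit
V -> hit
T -> miss, frames (K V T)
L -> miss, evict K, frames (V T L)
T -> hit
J -> miss, evict V, frames (L T J)
C -> miss, evict L, frames (T J C)
T -> hit
C -> hit
T -> hit
V -> miss, evict J, frames (C T V)
L -> miss, evict C, frames (T V L)
V -> hit
C -> miss, evict T, frames (L V C)
Page faults: 9.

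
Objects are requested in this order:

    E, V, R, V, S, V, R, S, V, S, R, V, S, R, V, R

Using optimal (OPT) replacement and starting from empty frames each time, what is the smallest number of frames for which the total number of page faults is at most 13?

2

f=1: 16 faults
f=2: 9 faults
f=3: 4 faults
f=4: 4 faults
Smallest f with faults ≤ 13 is 2.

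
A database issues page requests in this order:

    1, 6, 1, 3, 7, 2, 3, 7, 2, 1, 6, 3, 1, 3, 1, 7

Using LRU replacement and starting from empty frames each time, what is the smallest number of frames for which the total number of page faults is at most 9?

f=1: 16 faults
f=2: 13 faults
f=3: 9 faults
f=4: 8 faults
f=5: 5 faults
Smallest f with faults ≤ 9 is 3.

3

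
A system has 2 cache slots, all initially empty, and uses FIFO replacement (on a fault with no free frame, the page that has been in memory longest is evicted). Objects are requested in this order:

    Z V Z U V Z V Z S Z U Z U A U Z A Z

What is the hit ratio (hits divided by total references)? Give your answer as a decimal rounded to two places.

0.44

Z: fault, frames {Z}
V: fault, frames {Z,V}
Z: hit
U: fault, evict Z, frames {V,U}
V: hit
Z: fault, evict V, frames {U,Z}
V: fault, evict U, frames {Z,V}
Z: hit
S: fault, evict Z, frames {V,S}
Z: fault, evict V, frames {S,Z}
U: fault, evict S, frames {Z,U}
Z: hit
U: hit
A: fault, evict Z, frames {U,A}
U: hit
Z: fault, evict U, frames {A,Z}
A: hit
Z: hit
Hits: 8 of 18 references → 8/18 = 0.4444.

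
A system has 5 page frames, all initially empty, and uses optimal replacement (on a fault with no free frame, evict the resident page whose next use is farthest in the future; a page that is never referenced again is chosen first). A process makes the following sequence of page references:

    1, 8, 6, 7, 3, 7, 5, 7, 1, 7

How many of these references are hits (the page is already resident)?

4

1 -> fault, frames [1]
8 -> fault, frames [1, 8]
6 -> fault, frames [1, 8, 6]
7 -> fault, frames [1, 8, 6, 7]
3 -> fault, frames [1, 8, 6, 7, 3]
7 -> hit
5 -> fault, evict 3, frames [1, 8, 6, 7, 5]
7 -> hit
1 -> hit
7 -> hit
Hits: 4.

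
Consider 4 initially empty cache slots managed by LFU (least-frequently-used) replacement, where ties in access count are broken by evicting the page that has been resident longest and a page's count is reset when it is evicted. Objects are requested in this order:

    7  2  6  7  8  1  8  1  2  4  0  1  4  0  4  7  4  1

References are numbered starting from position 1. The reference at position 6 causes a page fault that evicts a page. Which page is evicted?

2

pos 1: 7 → miss, frames [7]
pos 2: 2 → miss, frames [7, 2]
pos 3: 6 → miss, frames [7, 2, 6]
pos 4: 7 → hit
pos 5: 8 → miss, frames [7, 2, 6, 8]
pos 6: 1 → miss, evict 2, frames [7, 6, 8, 1]
At position 6, page 2 is evicted.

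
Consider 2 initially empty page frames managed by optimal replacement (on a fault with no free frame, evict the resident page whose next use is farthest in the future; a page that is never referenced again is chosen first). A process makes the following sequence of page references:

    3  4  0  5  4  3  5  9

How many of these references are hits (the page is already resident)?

2

3 → fault, frames (3)
4 → fault, frames (3 4)
0 → fault, evict 3, frames (4 0)
5 → fault, evict 0, frames (4 5)
4 → hit
3 → fault, evict 4, frames (5 3)
5 → hit
9 → fault, evict 3, frames (5 9)
Hits: 2.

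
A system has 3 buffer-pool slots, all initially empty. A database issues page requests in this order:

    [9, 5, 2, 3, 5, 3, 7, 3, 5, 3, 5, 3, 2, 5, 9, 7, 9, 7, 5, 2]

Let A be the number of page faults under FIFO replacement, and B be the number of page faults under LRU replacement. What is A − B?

Under FIFO: F F F F . . F . F . . . F . F F . . F F → 11 faults.
Under LRU: F F F F . . F . . . . . F . F F . . . F → 9 faults.
A − B = 11 − 9 = 2.

2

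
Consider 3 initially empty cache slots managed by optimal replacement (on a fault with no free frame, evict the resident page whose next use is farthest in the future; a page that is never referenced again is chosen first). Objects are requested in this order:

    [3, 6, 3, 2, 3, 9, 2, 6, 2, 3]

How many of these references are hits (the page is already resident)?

3 → miss, frames [3]
6 → miss, frames [3, 6]
3 → hit
2 → miss, frames [3, 6, 2]
3 → hit
9 → miss, evict 3, frames [6, 2, 9]
2 → hit
6 → hit
2 → hit
3 → miss, evict 9, frames [6, 2, 3]
Hits: 5.

5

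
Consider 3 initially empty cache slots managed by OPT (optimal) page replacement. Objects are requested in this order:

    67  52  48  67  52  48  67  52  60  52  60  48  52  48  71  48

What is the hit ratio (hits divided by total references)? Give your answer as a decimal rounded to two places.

67 -> fault, frames [67]
52 -> fault, frames [67, 52]
48 -> fault, frames [67, 52, 48]
67 -> hit
52 -> hit
48 -> hit
67 -> hit
52 -> hit
60 -> fault, evict 67, frames [52, 48, 60]
52 -> hit
60 -> hit
48 -> hit
52 -> hit
48 -> hit
71 -> fault, evict 60, frames [52, 48, 71]
48 -> hit
Hits: 11 of 16 references → 11/16 = 0.6875.

0.69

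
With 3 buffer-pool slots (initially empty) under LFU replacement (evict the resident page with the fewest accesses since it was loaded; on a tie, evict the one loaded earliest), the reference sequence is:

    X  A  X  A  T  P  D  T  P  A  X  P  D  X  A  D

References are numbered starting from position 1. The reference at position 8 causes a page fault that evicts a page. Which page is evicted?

D

pos 1: X -> fault, frames {X}
pos 2: A -> fault, frames {X,A}
pos 3: X -> hit
pos 4: A -> hit
pos 5: T -> fault, frames {X,A,T}
pos 6: P -> fault, evict T, frames {X,A,P}
pos 7: D -> fault, evict P, frames {X,A,D}
pos 8: T -> fault, evict D, frames {X,A,T}
At position 8, page D is evicted.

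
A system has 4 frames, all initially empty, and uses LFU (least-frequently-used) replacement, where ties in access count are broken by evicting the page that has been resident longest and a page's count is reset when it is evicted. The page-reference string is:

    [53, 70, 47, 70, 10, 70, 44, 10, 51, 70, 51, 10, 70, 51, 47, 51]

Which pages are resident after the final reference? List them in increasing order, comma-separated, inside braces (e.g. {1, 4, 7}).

{10, 47, 51, 70}

53 → fault, frames (53)
70 → fault, frames (53 70)
47 → fault, frames (53 70 47)
70 → hit
10 → fault, frames (53 70 47 10)
70 → hit
44 → fault, evict 53, frames (70 47 10 44)
10 → hit
51 → fault, evict 47, frames (70 10 44 51)
70 → hit
51 → hit
10 → hit
70 → hit
51 → hit
47 → fault, evict 44, frames (70 10 51 47)
51 → hit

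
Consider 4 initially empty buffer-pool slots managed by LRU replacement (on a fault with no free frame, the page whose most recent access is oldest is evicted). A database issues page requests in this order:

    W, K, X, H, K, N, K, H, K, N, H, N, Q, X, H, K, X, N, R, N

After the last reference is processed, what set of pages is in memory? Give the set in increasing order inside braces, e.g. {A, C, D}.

{K, N, R, X}

W -> fault, frames {W}
K -> fault, frames {W,K}
X -> fault, frames {W,K,X}
H -> fault, frames {W,K,X,H}
K -> hit
N -> fault, evict W, frames {X,H,K,N}
K -> hit
H -> hit
K -> hit
N -> hit
H -> hit
N -> hit
Q -> fault, evict X, frames {K,H,N,Q}
X -> fault, evict K, frames {H,N,Q,X}
H -> hit
K -> fault, evict N, frames {Q,X,H,K}
X -> hit
N -> fault, evict Q, frames {H,K,X,N}
R -> fault, evict H, frames {K,X,N,R}
N -> hit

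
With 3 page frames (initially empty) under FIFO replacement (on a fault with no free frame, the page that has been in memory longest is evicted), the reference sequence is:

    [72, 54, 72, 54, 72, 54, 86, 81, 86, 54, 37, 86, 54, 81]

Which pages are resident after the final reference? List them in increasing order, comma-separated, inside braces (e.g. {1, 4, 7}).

{37, 54, 81}

72 → miss, frames {72}
54 → miss, frames {72,54}
72 → hit
54 → hit
72 → hit
54 → hit
86 → miss, frames {72,54,86}
81 → miss, evict 72, frames {54,86,81}
86 → hit
54 → hit
37 → miss, evict 54, frames {86,81,37}
86 → hit
54 → miss, evict 86, frames {81,37,54}
81 → hit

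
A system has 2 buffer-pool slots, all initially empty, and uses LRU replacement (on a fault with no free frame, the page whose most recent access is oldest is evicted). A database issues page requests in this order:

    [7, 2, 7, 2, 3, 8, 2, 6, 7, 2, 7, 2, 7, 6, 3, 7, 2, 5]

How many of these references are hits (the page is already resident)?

7 → miss, frames {7}
2 → miss, frames {7,2}
7 → hit
2 → hit
3 → miss, evict 7, frames {2,3}
8 → miss, evict 2, frames {3,8}
2 → miss, evict 3, frames {8,2}
6 → miss, evict 8, frames {2,6}
7 → miss, evict 2, frames {6,7}
2 → miss, evict 6, frames {7,2}
7 → hit
2 → hit
7 → hit
6 → miss, evict 2, frames {7,6}
3 → miss, evict 7, frames {6,3}
7 → miss, evict 6, frames {3,7}
2 → miss, evict 3, frames {7,2}
5 → miss, evict 7, frames {2,5}
Hits: 5.

5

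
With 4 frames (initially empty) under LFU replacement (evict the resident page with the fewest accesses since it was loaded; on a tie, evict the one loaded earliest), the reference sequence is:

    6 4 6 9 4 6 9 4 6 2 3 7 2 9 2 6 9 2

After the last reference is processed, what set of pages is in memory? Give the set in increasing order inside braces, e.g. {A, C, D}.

{2, 4, 6, 9}

6 -> miss, frames {6}
4 -> miss, frames {6,4}
6 -> hit
9 -> miss, frames {6,4,9}
4 -> hit
6 -> hit
9 -> hit
4 -> hit
6 -> hit
2 -> miss, frames {6,4,9,2}
3 -> miss, evict 2, frames {6,4,9,3}
7 -> miss, evict 3, frames {6,4,9,7}
2 -> miss, evict 7, frames {6,4,9,2}
9 -> hit
2 -> hit
6 -> hit
9 -> hit
2 -> hit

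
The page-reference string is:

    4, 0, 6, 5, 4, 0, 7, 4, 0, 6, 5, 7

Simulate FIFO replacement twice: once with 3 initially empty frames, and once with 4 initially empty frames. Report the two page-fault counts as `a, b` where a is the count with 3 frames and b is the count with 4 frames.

9, 10

3 frames: F F F F F F F . . F F . → 9 faults.
4 frames: F F F F . . F F F F F F → 10 faults.
10 > 9: adding a frame increased faults — Belady's anomaly.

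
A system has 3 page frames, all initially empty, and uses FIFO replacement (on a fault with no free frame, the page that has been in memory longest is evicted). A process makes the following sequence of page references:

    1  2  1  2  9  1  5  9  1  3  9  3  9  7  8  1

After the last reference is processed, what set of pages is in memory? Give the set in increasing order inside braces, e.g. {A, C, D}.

{1, 7, 8}

1: miss, frames {1}
2: miss, frames {1,2}
1: hit
2: hit
9: miss, frames {1,2,9}
1: hit
5: miss, evict 1, frames {2,9,5}
9: hit
1: miss, evict 2, frames {9,5,1}
3: miss, evict 9, frames {5,1,3}
9: miss, evict 5, frames {1,3,9}
3: hit
9: hit
7: miss, evict 1, frames {3,9,7}
8: miss, evict 3, frames {9,7,8}
1: miss, evict 9, frames {7,8,1}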